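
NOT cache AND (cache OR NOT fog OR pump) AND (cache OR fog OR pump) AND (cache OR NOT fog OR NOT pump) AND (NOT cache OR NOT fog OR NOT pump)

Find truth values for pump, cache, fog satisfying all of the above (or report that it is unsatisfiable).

Unit clause (NOT cache) forces cache = False.
Set pump = True.
  then (cache OR NOT fog OR NOT pump) forces fog = False.
All clauses satisfied.

pump=T, cache=F, fog=F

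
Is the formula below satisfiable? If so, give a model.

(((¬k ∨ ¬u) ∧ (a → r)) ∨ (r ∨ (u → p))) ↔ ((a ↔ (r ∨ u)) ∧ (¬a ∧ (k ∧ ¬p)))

k = True, u = False, a = False, p = False, r = False

  (((¬k ∨ ¬u) ∧ (a → r)) ∨ (r ∨ (u → p))) ↔ ((a ↔ (r ∨ u)) ∧ (¬a ∧ (k ∧ ¬p))) = True
    ((¬k ∨ ¬u) ∧ (a → r)) ∨ (r ∨ (u → p)) = True
      (¬k ∨ ¬u) ∧ (a → r) = True
        ¬k ∨ ¬u = True
          ¬k = False
          ¬u = True
        a → r = True
      r ∨ (u → p) = True
        u → p = True
    (a ↔ (r ∨ u)) ∧ (¬a ∧ (k ∧ ¬p)) = True
      a ↔ (r ∨ u) = True
        r ∨ u = False
      ¬a ∧ (k ∧ ¬p) = True
        ¬a = True
        k ∧ ¬p = True
          ¬p = True
The formula evaluates to True.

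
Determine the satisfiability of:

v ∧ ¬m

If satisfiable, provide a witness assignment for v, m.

v: True, m: False

  ¬m = True
Both conjuncts True, so the formula holds.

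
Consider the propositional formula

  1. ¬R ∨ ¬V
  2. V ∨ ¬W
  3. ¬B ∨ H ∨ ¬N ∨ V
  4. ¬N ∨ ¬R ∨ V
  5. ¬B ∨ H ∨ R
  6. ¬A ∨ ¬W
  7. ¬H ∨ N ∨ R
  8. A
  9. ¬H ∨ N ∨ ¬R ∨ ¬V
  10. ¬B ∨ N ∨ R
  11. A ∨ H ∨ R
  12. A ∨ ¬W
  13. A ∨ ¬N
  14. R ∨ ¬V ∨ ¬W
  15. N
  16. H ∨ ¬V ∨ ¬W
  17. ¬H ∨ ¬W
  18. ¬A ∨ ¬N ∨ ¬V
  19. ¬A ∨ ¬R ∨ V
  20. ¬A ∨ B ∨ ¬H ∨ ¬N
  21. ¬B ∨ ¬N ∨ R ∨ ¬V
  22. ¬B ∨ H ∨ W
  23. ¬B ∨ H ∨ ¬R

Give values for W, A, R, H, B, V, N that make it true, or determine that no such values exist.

Unit clause (A) forces A = True.
Unit clause (N) forces N = True.
In (¬A ∨ ¬N ∨ ¬V) only ¬V is left, so V = False.
In (¬A ∨ ¬R ∨ V) only ¬R is left, so R = False.
In (V ∨ ¬W) only ¬W is left, so W = False.
Set H = False.
  then (¬B ∨ H ∨ ¬N ∨ V) forces B = False.
All clauses satisfied.

W: False, A: True, R: False, H: False, B: False, V: False, N: True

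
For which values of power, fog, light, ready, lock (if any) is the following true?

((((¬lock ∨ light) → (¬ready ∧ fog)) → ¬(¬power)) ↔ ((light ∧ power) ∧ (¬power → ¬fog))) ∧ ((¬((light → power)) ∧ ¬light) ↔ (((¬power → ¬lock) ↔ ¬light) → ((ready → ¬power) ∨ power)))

Unsatisfiable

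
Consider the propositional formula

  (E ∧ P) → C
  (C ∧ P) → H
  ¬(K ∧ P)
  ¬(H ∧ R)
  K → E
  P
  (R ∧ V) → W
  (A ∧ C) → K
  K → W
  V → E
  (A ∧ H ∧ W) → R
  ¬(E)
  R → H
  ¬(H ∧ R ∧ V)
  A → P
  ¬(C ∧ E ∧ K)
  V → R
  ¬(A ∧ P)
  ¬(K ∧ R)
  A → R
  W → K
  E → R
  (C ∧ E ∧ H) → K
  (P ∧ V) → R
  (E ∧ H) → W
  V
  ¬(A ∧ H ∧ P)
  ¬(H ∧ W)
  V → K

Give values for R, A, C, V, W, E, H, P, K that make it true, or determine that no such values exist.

UNSATISFIABLE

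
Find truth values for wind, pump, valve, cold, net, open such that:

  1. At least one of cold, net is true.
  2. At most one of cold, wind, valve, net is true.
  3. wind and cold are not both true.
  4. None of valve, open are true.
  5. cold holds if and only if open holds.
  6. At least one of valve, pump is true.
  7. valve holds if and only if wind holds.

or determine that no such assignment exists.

wind = False, pump = True, valve = False, cold = False, net = True, open = False

  (1) {cold, net}: 1 true — at least one ✓
  (2) {cold, wind, valve, net}: 1 true — at most one ✓
  (3) wind=F, cold=F — not both ✓
  (4) {valve, open}: 0 true — none ✓
  (5) cold=F, open=F — same ✓
  (6) {valve, pump}: 1 true — at least one ✓
  (7) valve=F, wind=F — same ✓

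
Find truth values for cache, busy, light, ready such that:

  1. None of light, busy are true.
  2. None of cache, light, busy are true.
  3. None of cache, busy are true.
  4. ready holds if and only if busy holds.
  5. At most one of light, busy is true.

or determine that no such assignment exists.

cache = False, busy = False, light = False, ready = False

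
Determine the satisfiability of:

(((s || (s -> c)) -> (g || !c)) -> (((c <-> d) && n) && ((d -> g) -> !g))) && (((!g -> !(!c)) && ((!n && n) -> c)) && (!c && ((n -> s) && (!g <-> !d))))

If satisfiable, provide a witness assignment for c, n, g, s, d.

No satisfying assignment exists.

Case c = True: the conjunct !c is False.
Case c = False: the formula simplifies to ((!d && n) && ((d -> g) -> !g)) && ((g && !((!n && n))) && ((n -> s) && (!g <-> !d))).
  g = True: the conjunct (d -> g) -> !g becomes (d -> True) -> !True = False.
  g = False: the conjunct g is False.
Both cases fail — unsatisfiable.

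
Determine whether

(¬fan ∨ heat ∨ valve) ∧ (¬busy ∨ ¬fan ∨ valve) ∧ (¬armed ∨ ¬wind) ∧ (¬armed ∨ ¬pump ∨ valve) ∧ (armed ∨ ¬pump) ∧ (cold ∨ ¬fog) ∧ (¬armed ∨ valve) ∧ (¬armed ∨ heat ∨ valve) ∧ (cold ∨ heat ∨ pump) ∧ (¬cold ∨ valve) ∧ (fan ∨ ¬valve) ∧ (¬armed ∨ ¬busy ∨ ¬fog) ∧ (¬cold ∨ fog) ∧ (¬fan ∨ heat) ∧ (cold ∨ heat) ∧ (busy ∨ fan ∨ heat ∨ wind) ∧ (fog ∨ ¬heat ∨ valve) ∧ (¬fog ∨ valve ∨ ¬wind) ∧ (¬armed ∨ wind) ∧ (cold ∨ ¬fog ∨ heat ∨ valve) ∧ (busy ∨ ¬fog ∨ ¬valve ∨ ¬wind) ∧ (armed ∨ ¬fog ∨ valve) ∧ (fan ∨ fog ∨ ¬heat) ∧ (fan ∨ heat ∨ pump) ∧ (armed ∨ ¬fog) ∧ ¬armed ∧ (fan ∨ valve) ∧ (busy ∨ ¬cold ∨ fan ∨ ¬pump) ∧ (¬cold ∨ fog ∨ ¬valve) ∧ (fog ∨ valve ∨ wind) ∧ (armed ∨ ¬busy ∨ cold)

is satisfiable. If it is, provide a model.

fan = True; armed = False; heat = True; cold = False; fog = False; pump = False; wind = False; busy = False; valve = True

Unit clause (¬armed) forces armed = False.
In (armed ∨ ¬pump) only ¬pump is left, so pump = False.
In (armed ∨ ¬fog) only ¬fog is left, so fog = False.
In (¬cold ∨ fog) only ¬cold is left, so cold = False.
In (cold ∨ heat) only heat is left, so heat = True.
In (fog ∨ ¬heat ∨ valve) only valve is left, so valve = True.
In (fan ∨ fog ∨ ¬heat) only fan is left, so fan = True.
In (armed ∨ ¬busy ∨ cold) only ¬busy is left, so busy = False.
Set wind = False.
All clauses satisfied.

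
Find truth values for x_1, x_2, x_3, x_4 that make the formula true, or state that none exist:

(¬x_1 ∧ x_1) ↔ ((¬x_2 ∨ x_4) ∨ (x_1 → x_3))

x_1: True, x_2: True, x_3: False, x_4: False

  (¬x_1 ∧ x_1) ↔ ((¬x_2 ∨ x_4) ∨ (x_1 → x_3)) = True
    ¬x_1 ∧ x_1 = False
      ¬x_1 = False
    (¬x_2 ∨ x_4) ∨ (x_1 → x_3) = False
      ¬x_2 ∨ x_4 = False
        ¬x_2 = False
      x_1 → x_3 = False
The formula evaluates to True.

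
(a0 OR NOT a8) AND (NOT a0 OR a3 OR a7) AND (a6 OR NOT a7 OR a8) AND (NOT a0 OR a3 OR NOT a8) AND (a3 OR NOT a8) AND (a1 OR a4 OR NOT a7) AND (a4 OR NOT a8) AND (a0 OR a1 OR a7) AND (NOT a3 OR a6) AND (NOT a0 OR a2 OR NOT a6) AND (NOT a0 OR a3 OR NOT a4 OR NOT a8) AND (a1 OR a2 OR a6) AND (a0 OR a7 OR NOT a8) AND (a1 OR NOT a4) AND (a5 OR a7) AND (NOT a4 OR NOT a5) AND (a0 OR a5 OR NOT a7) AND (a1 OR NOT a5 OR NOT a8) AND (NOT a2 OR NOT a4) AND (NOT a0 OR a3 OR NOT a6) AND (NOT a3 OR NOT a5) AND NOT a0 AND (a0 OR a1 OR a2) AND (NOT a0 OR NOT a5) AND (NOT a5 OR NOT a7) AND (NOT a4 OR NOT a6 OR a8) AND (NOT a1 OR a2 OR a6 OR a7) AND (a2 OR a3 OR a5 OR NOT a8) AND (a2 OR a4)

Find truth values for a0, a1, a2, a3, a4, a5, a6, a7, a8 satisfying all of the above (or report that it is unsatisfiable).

Unit clause (NOT a0) forces a0 = False.
In (a0 OR NOT a8) only NOT a8 is left, so a8 = False.
Set a1 = True.
Try a2 = False:
  (a2 OR a4) forces a4 = True.
  (NOT a4 OR NOT a5) forces a5 = False.
  (a5 OR a7) forces a7 = True.
  clause (a0 OR a5 OR NOT a7) is falsified — backtrack.
So a2 = True.
  then (NOT a2 OR NOT a4) forces a4 = False.
Try a3 = True:
  (NOT a3 OR a6) forces a6 = True.
  (NOT a3 OR NOT a5) forces a5 = False.
  (a5 OR a7) forces a7 = True.
  clause (a0 OR a5 OR NOT a7) is falsified — backtrack.
So a3 = False.
Set a5 = True.
  then (NOT a5 OR NOT a7) forces a7 = False.
Set a6 = True.
All clauses satisfied.

a0 = False; a1 = True; a2 = True; a3 = False; a4 = False; a5 = True; a6 = True; a7 = False; a8 = False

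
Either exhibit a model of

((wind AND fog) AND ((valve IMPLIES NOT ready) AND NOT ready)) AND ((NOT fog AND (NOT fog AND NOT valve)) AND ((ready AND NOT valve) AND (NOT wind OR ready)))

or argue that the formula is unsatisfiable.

Case ready = True: the conjunct NOT ready is False.
Case ready = False: the conjunct ready is False.
Both cases fail — unsatisfiable.

No satisfying assignment exists.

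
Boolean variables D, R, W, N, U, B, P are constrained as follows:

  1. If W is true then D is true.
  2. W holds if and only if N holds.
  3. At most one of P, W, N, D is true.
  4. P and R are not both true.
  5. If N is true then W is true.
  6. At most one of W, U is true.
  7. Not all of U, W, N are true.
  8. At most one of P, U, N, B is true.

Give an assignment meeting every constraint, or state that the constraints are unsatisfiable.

D = False; R = False; W = False; N = False; U = False; B = True; P = False

  (1) W=F ⇒ D: vacuous ✓
  (2) W=F, N=F — same ✓
  (3) {P, W, N, D}: 0 true — at most one ✓
  (4) P=F, R=F — not both ✓
  (5) N=F ⇒ W: vacuous ✓
  (6) {W, U}: 0 true — at most one ✓
  (7) {U, W, N}: 0/3 true — not all ✓
  (8) {P, U, N, B}: 1 true — at most one ✓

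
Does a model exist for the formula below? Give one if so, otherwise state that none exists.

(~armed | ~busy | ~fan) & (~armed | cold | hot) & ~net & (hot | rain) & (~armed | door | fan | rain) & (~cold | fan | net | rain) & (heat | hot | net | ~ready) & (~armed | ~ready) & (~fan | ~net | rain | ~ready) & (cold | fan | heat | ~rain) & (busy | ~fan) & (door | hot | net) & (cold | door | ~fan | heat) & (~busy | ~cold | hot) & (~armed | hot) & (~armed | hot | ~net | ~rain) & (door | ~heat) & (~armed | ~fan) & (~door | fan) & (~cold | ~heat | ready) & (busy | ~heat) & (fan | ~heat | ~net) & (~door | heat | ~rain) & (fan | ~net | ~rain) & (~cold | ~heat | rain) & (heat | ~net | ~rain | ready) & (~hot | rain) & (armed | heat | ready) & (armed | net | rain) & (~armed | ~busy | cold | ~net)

armed: False, heat: True, fan: True, rain: True, cold: False, hot: True, door: True, busy: True, ready: False, net: False

Unit clause (~net) forces net = False.
Set armed = False.
  then (armed | net | rain) forces rain = True.
Set heat = True.
  then (door | ~heat) forces door = True.
  then (~door | fan) forces fan = True.
  then (busy | ~heat) forces busy = True.
Set cold = False.
Set hot = True.
Set ready = False.
All clauses satisfied.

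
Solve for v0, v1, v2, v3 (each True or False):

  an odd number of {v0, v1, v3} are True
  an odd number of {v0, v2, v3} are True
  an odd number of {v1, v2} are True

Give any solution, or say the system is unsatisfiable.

UNSATISFIABLE

Adding constraints 1, 2, 3 mod 2: every variable appears an even number of times on the left, so the left side is 0.
But the right sides sum to 1 (mod 2). 0 ≠ 1 — the system is inconsistent.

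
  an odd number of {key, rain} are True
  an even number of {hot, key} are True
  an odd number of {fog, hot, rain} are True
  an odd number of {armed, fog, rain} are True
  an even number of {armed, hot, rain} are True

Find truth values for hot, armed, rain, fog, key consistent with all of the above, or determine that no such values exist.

hot = True; armed = True; rain = False; fog = False; key = True

{key, rain}: 1 true → odd ✓
{hot, key}: 2 true → even ✓
{fog, hot, rain}: 1 true → odd ✓
{armed, fog, rain}: 1 true → odd ✓
{armed, hot, rain}: 2 true → even ✓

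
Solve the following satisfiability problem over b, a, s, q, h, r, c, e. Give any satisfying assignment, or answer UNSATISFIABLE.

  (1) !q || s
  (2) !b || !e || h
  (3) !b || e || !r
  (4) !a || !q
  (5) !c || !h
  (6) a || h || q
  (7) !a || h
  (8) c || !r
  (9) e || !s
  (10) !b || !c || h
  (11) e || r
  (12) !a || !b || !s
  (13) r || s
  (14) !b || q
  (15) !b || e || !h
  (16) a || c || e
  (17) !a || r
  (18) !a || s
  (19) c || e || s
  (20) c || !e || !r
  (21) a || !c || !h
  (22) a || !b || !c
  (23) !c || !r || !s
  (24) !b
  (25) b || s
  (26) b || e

b=F; a=F; s=T; q=F; h=T; r=F; c=F; e=T

Unit clause (!b) forces b = False.
In (b || s) only s is left, so s = True.
In (b || e) only e is left, so e = True.
Try a = True:
  (!a || !q) forces q = False.
  (!a || h) forces h = True.
  (!c || !h) forces c = False.
  (c || !r) forces r = False.
  clause (!a || r) is falsified — backtrack.
So a = False.
Set q = False.
  then (a || h || q) forces h = True.
  then (a || !c || !h) forces c = False.
  then (c || !r) forces r = False.
All clauses satisfied.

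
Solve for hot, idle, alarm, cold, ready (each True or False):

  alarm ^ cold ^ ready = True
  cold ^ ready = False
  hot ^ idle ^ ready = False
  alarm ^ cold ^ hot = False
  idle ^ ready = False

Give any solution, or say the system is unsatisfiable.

hot = False, idle = True, alarm = True, cold = True, ready = True

alarm ^ cold ^ ready = T ^ T ^ T = True ✓
cold ^ ready = T ^ T = False ✓
hot ^ idle ^ ready = F ^ T ^ T = False ✓
alarm ^ cold ^ hot = T ^ T ^ F = False ✓
idle ^ ready = T ^ T = False ✓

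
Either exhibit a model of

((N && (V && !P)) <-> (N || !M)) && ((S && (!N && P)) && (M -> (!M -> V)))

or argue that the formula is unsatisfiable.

S = True; P = True; V = True; N = False; M = True

  (N && (V && !P)) <-> (N || !M) = True
    N && (V && !P) = False
      V && !P = False
        !P = False
    N || !M = False
      !M = False
  (S && (!N && P)) && (M -> (!M -> V)) = True
    S && (!N && P) = True
      !N && P = True
        !N = True
    M -> (!M -> V) = True
      !M -> V = True
        !M = False
Both conjuncts True, so the formula holds.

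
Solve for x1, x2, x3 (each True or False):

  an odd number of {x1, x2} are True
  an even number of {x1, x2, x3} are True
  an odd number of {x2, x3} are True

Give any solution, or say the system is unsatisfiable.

x1=T, x2=F, x3=T

{x1, x2}: 1 true → odd ✓
{x1, x2, x3}: 2 true → even ✓
{x2, x3}: 1 true → odd ✓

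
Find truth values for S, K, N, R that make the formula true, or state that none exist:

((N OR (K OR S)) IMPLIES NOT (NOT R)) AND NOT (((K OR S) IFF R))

S=F, K=F, N=T, R=T

  (N OR (K OR S)) IMPLIES NOT (NOT R) = True
    N OR (K OR S) = True
      K OR S = False
    NOT (NOT R) = True
      NOT R = False
  NOT (((K OR S) IFF R)) = True
    (K OR S) IFF R = False
      K OR S = False
Both conjuncts True, so the formula holds.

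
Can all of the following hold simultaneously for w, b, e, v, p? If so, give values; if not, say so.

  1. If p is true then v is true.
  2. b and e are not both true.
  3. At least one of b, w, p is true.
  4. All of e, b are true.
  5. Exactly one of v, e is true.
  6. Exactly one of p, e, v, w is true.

Case b = True:
  (2) with b=T forces e = False.
  Constraint (4) is violated (e=F) — contradiction.
Case b = False:
  Constraint (4) is violated (b=F) — contradiction.
Both cases fail — unsatisfiable.

UNSATISFIABLE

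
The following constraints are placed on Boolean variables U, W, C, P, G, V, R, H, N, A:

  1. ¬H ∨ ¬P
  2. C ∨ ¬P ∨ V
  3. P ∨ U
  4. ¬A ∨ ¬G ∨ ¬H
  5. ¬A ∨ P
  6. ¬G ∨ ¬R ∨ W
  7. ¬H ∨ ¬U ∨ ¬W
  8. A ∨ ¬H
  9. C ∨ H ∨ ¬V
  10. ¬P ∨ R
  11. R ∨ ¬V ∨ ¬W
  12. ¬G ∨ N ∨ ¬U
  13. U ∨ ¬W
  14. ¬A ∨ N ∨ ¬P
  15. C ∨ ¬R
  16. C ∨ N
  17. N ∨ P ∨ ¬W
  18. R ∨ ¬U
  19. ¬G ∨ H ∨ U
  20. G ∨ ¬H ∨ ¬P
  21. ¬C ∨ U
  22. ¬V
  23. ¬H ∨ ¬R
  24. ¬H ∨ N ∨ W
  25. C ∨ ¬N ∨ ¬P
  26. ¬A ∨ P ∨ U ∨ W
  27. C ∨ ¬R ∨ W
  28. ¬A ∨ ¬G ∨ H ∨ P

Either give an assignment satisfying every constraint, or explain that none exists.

Unit clause (¬V) forces V = False.
Set U = True.
  then (R ∨ ¬U) forces R = True.
  then (¬H ∨ ¬R) forces H = False.
  then (C ∨ ¬R) forces C = True.
Set W = True.
Set P = True.
Set G = True.
  then (¬G ∨ N ∨ ¬U) forces N = True.
Set A = False.
All clauses satisfied.

U=T, W=T, C=T, P=T, G=T, V=F, R=T, H=F, N=T, A=F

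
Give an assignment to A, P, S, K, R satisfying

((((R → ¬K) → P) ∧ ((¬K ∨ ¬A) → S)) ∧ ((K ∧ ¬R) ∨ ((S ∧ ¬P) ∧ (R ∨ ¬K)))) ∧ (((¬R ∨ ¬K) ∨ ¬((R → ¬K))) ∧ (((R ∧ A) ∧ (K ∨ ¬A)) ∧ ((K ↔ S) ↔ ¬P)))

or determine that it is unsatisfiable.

A = True, P = False, S = True, K = True, R = True

  (((R → ¬K) → P) ∧ ((¬K ∨ ¬A) → S)) ∧ ((K ∧ ¬R) ∨ ((S ∧ ¬P) ∧ (R ∨ ¬K))) = True
    ((R → ¬K) → P) ∧ ((¬K ∨ ¬A) → S) = True
      (R → ¬K) → P = True
        R → ¬K = False
          ¬K = False
      (¬K ∨ ¬A) → S = True
        ¬K ∨ ¬A = False
          ¬K = False
          ¬A = False
    (K ∧ ¬R) ∨ ((S ∧ ¬P) ∧ (R ∨ ¬K)) = True
      K ∧ ¬R = False
        ¬R = False
      (S ∧ ¬P) ∧ (R ∨ ¬K) = True
        S ∧ ¬P = True
          ¬P = True
        R ∨ ¬K = True
          ¬K = False
  ((¬R ∨ ¬K) ∨ ¬((R → ¬K))) ∧ (((R ∧ A) ∧ (K ∨ ¬A)) ∧ ((K ↔ S) ↔ ¬P)) = True
    (¬R ∨ ¬K) ∨ ¬((R → ¬K)) = True
      ¬R ∨ ¬K = False
        ¬R = False
        ¬K = False
      ¬((R → ¬K)) = True
        R → ¬K = False
          ¬K = False
    ((R ∧ A) ∧ (K ∨ ¬A)) ∧ ((K ↔ S) ↔ ¬P) = True
      (R ∧ A) ∧ (K ∨ ¬A) = True
        R ∧ A = True
        K ∨ ¬A = True
          ¬A = False
      (K ↔ S) ↔ ¬P = True
        K ↔ S = True
        ¬P = True
Both conjuncts True, so the formula holds.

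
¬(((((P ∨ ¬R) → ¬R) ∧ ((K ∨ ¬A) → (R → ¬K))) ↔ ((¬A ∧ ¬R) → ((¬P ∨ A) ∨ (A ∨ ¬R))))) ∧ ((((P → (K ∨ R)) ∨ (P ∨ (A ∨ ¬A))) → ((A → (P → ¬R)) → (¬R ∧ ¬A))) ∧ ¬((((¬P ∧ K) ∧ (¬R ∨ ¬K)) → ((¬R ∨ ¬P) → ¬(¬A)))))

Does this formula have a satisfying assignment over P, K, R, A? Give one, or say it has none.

Case R = True: the formula simplifies to ¬((¬P ∧ ((K ∨ ¬A) → ¬K))) ∧ (¬((A → ¬P)) ∧ ¬((((¬P ∧ K) ∧ ¬K) → (¬P → ¬(¬A))))).
  P = True: the conjunct ¬((((¬P ∧ K) ∧ ¬K) → (¬P → ¬(¬A)))) becomes ¬((False → True)) = False.
  P = False: the conjunct ¬((A → ¬P)) becomes ¬((A → True)) = False.
Case R = False: the conjunct ¬(((((P ∨ ¬R) → ¬R) ∧ ((K ∨ ¬A) → (R → ¬K))) ↔ ((¬A ∧ ¬R) → ((¬P ∨ A) ∨ (A ∨ ¬R))))) becomes ¬((True ↔ True)) = False.
Both cases fail — unsatisfiable.

Unsatisfiable — no assignment works.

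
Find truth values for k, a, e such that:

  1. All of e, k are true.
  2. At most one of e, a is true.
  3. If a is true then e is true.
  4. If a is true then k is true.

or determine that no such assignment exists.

k = True, a = False, e = True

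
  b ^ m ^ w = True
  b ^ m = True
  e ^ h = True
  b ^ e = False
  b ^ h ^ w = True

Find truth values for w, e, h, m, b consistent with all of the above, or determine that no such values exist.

w=F; e=T; h=F; m=F; b=T

b ^ m ^ w = T ^ F ^ F = True ✓
b ^ m = T ^ F = True ✓
e ^ h = T ^ F = True ✓
b ^ e = T ^ T = False ✓
b ^ h ^ w = T ^ F ^ F = True ✓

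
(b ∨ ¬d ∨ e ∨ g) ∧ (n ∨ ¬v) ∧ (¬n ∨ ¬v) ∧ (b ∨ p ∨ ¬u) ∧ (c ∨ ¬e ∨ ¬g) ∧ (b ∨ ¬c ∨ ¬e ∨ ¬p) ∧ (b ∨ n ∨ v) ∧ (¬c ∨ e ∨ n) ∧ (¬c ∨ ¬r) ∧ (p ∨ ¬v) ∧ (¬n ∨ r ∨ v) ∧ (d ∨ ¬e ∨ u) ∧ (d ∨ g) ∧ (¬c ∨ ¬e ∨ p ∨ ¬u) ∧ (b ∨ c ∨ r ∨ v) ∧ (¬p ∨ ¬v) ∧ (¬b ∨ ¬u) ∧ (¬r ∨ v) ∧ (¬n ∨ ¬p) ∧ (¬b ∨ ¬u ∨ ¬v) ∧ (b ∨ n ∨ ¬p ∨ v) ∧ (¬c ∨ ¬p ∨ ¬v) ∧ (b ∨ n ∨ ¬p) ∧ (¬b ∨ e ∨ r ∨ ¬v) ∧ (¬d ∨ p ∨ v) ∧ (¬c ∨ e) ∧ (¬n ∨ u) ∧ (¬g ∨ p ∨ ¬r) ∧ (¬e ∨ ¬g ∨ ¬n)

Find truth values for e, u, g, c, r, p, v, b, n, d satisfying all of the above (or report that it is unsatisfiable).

Set e = True.
Set u = False.
  then (d ∨ ¬e ∨ u) forces d = True.
  then (¬n ∨ u) forces n = False.
  then (n ∨ ¬v) forces v = False.
  then (b ∨ n ∨ v) forces b = True.
  then (¬r ∨ v) forces r = False.
  then (¬d ∨ p ∨ v) forces p = True.
Set g = True.
  then (c ∨ ¬e ∨ ¬g) forces c = True.
All clauses satisfied.

e: True; u: False; g: True; c: True; r: False; p: True; v: False; b: True; n: False; d: True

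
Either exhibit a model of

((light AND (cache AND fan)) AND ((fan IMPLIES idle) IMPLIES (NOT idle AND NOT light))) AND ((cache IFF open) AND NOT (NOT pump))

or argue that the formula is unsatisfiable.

fan=T, open=T, cache=T, pump=T, idle=F, light=T

  (light AND (cache AND fan)) AND ((fan IMPLIES idle) IMPLIES (NOT idle AND NOT light)) = True
    light AND (cache AND fan) = True
      cache AND fan = True
    (fan IMPLIES idle) IMPLIES (NOT idle AND NOT light) = True
      fan IMPLIES idle = False
      NOT idle AND NOT light = False
        NOT idle = True
        NOT light = False
  (cache IFF open) AND NOT (NOT pump) = True
    cache IFF open = True
    NOT (NOT pump) = True
      NOT pump = False
Both conjuncts True, so the formula holds.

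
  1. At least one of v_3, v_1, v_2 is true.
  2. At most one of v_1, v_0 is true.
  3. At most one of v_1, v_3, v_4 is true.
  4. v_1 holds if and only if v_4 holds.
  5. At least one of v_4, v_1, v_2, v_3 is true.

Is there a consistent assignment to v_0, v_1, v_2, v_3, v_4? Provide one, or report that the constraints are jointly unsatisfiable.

v_0 = True, v_1 = False, v_2 = False, v_3 = True, v_4 = False

  (1) {v_3, v_1, v_2}: 1 true — at least one ✓
  (2) {v_1, v_0}: 1 true — at most one ✓
  (3) {v_1, v_3, v_4}: 1 true — at most one ✓
  (4) v_1=F, v_4=F — same ✓
  (5) {v_4, v_1, v_2, v_3}: 1 true — at least one ✓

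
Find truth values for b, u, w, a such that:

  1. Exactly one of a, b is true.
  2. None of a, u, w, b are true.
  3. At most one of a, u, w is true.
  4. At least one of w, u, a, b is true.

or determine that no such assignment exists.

Unsatisfiable — no assignment works.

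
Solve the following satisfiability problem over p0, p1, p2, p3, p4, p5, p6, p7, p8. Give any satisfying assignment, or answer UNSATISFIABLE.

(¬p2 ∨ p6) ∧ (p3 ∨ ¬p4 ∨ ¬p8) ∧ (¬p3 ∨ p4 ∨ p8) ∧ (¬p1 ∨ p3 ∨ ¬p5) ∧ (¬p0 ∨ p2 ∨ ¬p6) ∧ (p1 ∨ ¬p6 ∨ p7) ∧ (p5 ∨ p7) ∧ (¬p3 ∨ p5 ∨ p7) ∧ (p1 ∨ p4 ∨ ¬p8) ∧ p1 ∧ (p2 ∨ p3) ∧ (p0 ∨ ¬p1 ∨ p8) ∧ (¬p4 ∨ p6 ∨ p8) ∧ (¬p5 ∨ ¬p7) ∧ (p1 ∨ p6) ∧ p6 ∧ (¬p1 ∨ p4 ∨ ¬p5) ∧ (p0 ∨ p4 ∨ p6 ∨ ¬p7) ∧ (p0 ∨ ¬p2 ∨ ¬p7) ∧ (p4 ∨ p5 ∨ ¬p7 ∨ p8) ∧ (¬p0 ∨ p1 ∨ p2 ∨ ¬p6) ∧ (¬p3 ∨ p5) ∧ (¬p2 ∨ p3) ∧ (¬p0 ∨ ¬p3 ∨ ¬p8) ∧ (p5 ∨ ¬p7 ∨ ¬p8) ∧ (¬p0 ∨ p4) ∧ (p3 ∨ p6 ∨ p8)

p0=F; p1=T; p2=T; p3=T; p4=T; p5=T; p6=T; p7=F; p8=T

Unit clause (p1) forces p1 = True.
Unit clause (p6) forces p6 = True.
Set p0 = False.
  then (p0 ∨ ¬p1 ∨ p8) forces p8 = True.
Set p2 = True.
  then (p0 ∨ ¬p2 ∨ ¬p7) forces p7 = False.
  then (¬p2 ∨ p3) forces p3 = True.
  then (p5 ∨ p7) forces p5 = True.
  then (¬p1 ∨ p4 ∨ ¬p5) forces p4 = True.
All clauses satisfied.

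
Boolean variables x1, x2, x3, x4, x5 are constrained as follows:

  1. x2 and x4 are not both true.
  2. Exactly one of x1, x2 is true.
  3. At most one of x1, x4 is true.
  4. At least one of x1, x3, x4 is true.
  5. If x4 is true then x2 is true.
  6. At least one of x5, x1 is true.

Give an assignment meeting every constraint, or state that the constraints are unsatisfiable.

x1 = False; x2 = True; x3 = True; x4 = False; x5 = True

  (1) x2=T, x4=F — not both ✓
  (2) {x1, x2}: 1 true — exactly one ✓
  (3) {x1, x4}: 0 true — at most one ✓
  (4) {x1, x3, x4}: 1 true — at least one ✓
  (5) x4=F ⇒ x2: vacuous ✓
  (6) {x5, x1}: 1 true — at least one ✓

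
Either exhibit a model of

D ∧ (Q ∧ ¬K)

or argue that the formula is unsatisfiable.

Q=T, K=F, D=T

  Q ∧ ¬K = True
    ¬K = True
Both conjuncts True, so the formula holds.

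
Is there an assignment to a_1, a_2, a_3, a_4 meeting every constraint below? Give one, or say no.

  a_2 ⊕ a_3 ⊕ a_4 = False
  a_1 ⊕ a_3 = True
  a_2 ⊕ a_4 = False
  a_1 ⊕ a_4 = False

a_1=T, a_2=T, a_3=F, a_4=T

a_2 ⊕ a_3 ⊕ a_4 = T ⊕ F ⊕ T = False ✓
a_1 ⊕ a_3 = T ⊕ F = True ✓
a_2 ⊕ a_4 = T ⊕ T = False ✓
a_1 ⊕ a_4 = T ⊕ T = False ✓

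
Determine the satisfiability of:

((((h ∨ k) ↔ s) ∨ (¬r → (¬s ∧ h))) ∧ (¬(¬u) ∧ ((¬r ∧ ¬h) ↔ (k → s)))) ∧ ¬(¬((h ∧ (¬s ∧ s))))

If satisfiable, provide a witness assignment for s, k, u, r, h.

UNSATISFIABLE

The conjunct ¬(¬((h ∧ (¬s ∧ s)))) is unsatisfiable on its own:
  s=F, h=F: evaluates to False.
  s=F, h=T: evaluates to False.
  s=T, h=F: evaluates to False.
  s=T, h=T: evaluates to False.
So the whole conjunction is unsatisfiable.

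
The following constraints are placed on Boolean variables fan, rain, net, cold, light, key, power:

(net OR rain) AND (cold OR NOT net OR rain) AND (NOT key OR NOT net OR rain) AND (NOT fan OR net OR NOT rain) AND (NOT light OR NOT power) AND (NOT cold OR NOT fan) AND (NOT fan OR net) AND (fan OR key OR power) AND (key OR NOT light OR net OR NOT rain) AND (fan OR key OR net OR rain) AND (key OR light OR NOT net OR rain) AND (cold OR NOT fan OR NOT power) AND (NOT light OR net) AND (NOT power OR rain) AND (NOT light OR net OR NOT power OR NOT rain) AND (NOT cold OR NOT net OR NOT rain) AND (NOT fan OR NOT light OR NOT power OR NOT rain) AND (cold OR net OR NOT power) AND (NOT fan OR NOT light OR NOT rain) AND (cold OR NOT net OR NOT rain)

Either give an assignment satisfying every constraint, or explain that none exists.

Try fan = True:
  (NOT cold OR NOT fan) forces cold = False.
  (NOT fan OR net) forces net = True.
  (cold OR NOT net OR rain) forces rain = True.
  clause (cold OR NOT net OR NOT rain) is falsified — backtrack.
So fan = False.
Set rain = True.
Try net = True:
  (NOT cold OR NOT net OR NOT rain) forces cold = False.
  clause (cold OR NOT net OR NOT rain) is falsified — backtrack.
So net = False.
  then (NOT light OR net) forces light = False.
Set cold = True.
Set key = False.
  then (fan OR key OR power) forces power = True.
All clauses satisfied.

fan = False; rain = True; net = False; cold = True; light = False; key = False; power = True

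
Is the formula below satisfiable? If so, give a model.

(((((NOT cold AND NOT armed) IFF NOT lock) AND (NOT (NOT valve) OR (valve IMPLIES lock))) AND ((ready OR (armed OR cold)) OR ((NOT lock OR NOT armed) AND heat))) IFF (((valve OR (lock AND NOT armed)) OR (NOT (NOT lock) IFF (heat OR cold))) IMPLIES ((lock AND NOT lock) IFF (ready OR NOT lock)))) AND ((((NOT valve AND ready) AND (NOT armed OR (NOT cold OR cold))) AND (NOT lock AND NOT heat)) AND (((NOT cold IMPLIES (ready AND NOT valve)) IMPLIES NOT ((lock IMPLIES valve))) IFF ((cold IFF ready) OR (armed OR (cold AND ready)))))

UNSATISFIABLE

Case lock = True: the conjunct NOT lock is False.
Case lock = False: the formula simplifies to ((((NOT cold AND NOT armed) AND (NOT (NOT valve) OR NOT valve)) AND ((ready OR (armed OR cold)) OR heat)) IFF NOT ((valve OR NOT ((heat OR cold))))) AND ((((NOT valve AND ready) AND (NOT armed OR (NOT cold OR cold))) AND NOT heat) AND (NOT ((NOT cold IMPLIES (ready AND NOT valve))) IFF ((cold IFF ready) OR (armed OR (cold AND ready))))).
  ready = True: simplifies to (((NOT cold AND NOT armed) AND (NOT (NOT valve) OR NOT valve)) IFF NOT ((valve OR NOT ((heat OR cold))))) AND (((NOT valve AND (NOT armed OR (NOT cold OR cold))) AND NOT heat) AND (NOT ((NOT cold IMPLIES NOT valve)) IFF (cold OR (armed OR cold)))).
    cold = True: the conjunct NOT ((NOT cold IMPLIES NOT valve)) IFF (cold OR (armed OR cold)) becomes NOT True IFF (True OR True) = False.
    cold = False: simplifies to ((NOT armed AND (NOT (NOT valve) OR NOT valve)) IFF NOT ((valve OR NOT heat))) AND ((NOT valve AND NOT heat) AND (NOT (NOT valve) IFF armed)).
      valve = True: the conjunct NOT valve is False.
      valve = False: simplifies to (NOT armed IFF NOT (NOT heat)) AND (NOT heat AND NOT armed).
        heat = True: the conjunct NOT heat is False.
        heat = False: simplifies to armed AND NOT armed.
          armed = True: the conjunct NOT armed is False.
          armed = False: the conjunct armed is False.
  ready = False: the conjunct ready is False.
Both cases fail — unsatisfiable.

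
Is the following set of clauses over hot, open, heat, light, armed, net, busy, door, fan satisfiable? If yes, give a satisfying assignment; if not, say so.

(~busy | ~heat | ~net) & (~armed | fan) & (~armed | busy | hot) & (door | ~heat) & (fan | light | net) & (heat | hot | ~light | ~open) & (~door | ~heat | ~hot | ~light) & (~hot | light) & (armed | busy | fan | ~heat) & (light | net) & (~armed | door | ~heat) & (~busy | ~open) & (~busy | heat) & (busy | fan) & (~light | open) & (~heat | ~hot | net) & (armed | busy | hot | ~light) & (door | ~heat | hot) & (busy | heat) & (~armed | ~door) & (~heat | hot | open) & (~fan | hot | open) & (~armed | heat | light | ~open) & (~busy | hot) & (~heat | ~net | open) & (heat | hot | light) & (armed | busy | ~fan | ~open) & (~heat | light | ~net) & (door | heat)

Case open = True:
  (~busy | ~open) forces busy = False.
  (busy | fan) forces fan = True.
  (busy | heat) forces heat = True.
  (door | ~heat) forces door = True.
  (~armed | ~door) forces armed = False.
  Clause (armed | busy | ~fan | ~open) is falsified — contradiction.
Case open = False:
  (~light | open) forces light = False.
  (~hot | light) forces hot = False.
  (light | net) forces net = True.
  (~heat | hot | open) forces heat = False.
  Clause (heat | hot | light) is falsified — contradiction.
Both cases fail, so the formula is unsatisfiable.

UNSATISFIABLE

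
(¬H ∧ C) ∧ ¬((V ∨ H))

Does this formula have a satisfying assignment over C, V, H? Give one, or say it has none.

C = True; V = False; H = False

  ¬H ∧ C = True
    ¬H = True
  ¬((V ∨ H)) = True
    V ∨ H = False
Both conjuncts True, so the formula holds.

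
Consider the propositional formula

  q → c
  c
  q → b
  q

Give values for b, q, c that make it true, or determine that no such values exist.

b: True; q: True; c: True

Unit clause (c) forces c = True.
Unit clause (q) forces q = True.
In (b ∨ ¬q) only b is left, so b = True.
Check each clause:
  (c): c holds.
  (q): q holds.
  (b ∨ ¬q): b holds.
  (c ∨ ¬q): c holds.
All clauses satisfied.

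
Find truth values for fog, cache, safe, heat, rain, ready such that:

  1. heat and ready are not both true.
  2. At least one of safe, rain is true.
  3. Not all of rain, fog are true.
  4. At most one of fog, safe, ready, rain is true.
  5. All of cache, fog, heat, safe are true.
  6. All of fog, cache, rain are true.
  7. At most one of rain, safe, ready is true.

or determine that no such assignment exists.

Unsatisfiable — no assignment works.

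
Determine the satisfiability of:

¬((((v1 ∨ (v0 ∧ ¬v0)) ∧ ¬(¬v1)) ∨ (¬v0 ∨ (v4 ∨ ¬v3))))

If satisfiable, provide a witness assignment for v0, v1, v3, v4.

v0: True; v1: False; v3: True; v4: False

  ¬((((v1 ∨ (v0 ∧ ¬v0)) ∧ ¬(¬v1)) ∨ (¬v0 ∨ (v4 ∨ ¬v3)))) = True
    ((v1 ∨ (v0 ∧ ¬v0)) ∧ ¬(¬v1)) ∨ (¬v0 ∨ (v4 ∨ ¬v3)) = False
      (v1 ∨ (v0 ∧ ¬v0)) ∧ ¬(¬v1) = False
        v1 ∨ (v0 ∧ ¬v0) = False
          v0 ∧ ¬v0 = False
            ¬v0 = False
        ¬(¬v1) = False
          ¬v1 = True
      ¬v0 ∨ (v4 ∨ ¬v3) = False
        ¬v0 = False
        v4 ∨ ¬v3 = False
          ¬v3 = False
The formula evaluates to True.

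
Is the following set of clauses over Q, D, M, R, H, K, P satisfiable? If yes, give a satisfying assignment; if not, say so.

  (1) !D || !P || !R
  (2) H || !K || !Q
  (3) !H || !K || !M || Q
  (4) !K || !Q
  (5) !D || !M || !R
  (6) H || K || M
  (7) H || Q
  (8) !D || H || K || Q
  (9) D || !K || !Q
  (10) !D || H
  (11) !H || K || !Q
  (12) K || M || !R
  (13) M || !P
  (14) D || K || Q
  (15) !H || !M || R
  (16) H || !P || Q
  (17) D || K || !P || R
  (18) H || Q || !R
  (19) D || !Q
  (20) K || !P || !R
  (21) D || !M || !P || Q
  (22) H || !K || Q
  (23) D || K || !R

Q=F, D=F, M=F, R=T, H=T, K=T, P=F

Try Q = True:
  (!K || !Q) forces K = False.
  (!H || K || !Q) forces H = False.
  (H || K || M) forces M = True.
  (!D || H) forces D = False.
  clause (D || !Q) is falsified — backtrack.
So Q = False.
  then (H || Q) forces H = True.
Set D = False.
  then (D || K || Q) forces K = True.
  then (!H || !K || !M || Q) forces M = False.
  then (M || !P) forces P = False.
Set R = True.
All clauses satisfied.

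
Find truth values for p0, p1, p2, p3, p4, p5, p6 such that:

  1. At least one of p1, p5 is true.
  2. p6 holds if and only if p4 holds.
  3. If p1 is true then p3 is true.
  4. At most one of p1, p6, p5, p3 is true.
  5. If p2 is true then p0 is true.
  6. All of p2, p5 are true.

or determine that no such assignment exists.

p0 = True, p1 = False, p2 = True, p3 = False, p4 = False, p5 = True, p6 = False

  (1) {p1, p5}: 1 true — at least one ✓
  (2) p6=F, p4=F — same ✓
  (3) p1=F ⇒ p3: vacuous ✓
  (4) {p1, p6, p5, p3}: 1 true — at most one ✓
  (5) p2=T ⇒ p0: T ✓
  (6) {p2, p5}: all 2 true ✓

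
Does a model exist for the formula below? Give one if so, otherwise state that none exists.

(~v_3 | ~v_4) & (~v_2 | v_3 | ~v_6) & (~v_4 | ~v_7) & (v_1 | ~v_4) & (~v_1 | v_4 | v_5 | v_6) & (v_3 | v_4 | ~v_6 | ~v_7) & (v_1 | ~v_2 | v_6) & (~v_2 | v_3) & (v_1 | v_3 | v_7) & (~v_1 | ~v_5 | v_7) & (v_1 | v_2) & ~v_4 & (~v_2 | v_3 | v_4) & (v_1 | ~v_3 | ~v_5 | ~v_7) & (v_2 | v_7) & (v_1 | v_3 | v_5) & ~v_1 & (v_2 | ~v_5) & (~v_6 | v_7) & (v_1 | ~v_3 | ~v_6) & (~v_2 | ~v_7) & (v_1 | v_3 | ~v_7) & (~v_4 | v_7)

Unsatisfiable — no assignment works.

Case v_1 = True:
  Clause (~v_1) is falsified — contradiction.
Case v_1 = False:
  (v_1 | ~v_4) forces v_4 = False.
  (v_1 | v_2) forces v_2 = True.
  (v_1 | ~v_2 | v_6) forces v_6 = True.
  (~v_2 | v_3 | ~v_6) forces v_3 = True.
  Clause (v_1 | ~v_3 | ~v_6) is falsified — contradiction.
Both cases fail, so the formula is unsatisfiable.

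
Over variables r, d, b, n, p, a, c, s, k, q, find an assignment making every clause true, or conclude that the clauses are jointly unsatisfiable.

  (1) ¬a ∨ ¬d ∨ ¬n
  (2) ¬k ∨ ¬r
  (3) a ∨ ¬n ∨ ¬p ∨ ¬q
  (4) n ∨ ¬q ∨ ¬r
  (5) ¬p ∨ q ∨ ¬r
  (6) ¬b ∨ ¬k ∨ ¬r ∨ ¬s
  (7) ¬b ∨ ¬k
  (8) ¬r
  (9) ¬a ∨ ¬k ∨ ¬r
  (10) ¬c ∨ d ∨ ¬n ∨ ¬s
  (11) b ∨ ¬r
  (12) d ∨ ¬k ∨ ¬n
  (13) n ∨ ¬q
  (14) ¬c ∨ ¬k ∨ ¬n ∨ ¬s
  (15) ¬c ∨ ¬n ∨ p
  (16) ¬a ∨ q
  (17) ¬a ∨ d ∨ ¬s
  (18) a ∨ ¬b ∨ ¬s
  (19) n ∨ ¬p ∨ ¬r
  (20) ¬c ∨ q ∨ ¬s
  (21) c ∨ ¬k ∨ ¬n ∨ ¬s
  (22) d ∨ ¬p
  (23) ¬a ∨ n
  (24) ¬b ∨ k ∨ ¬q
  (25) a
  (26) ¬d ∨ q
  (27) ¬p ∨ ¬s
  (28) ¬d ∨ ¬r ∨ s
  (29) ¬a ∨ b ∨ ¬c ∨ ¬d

r = False, d = False, b = False, n = True, p = False, a = True, c = False, s = False, k = False, q = True

Unit clause (¬r) forces r = False.
Unit clause (a) forces a = True.
In (¬a ∨ q) only q is left, so q = True.
In (¬a ∨ n) only n is left, so n = True.
In (¬a ∨ ¬d ∨ ¬n) only ¬d is left, so d = False.
In (d ∨ ¬k ∨ ¬n) only ¬k is left, so k = False.
In (¬a ∨ d ∨ ¬s) only ¬s is left, so s = False.
In (d ∨ ¬p) only ¬p is left, so p = False.
In (¬b ∨ k ∨ ¬q) only ¬b is left, so b = False.
In (¬c ∨ ¬n ∨ p) only ¬c is left, so c = False.
All clauses satisfied.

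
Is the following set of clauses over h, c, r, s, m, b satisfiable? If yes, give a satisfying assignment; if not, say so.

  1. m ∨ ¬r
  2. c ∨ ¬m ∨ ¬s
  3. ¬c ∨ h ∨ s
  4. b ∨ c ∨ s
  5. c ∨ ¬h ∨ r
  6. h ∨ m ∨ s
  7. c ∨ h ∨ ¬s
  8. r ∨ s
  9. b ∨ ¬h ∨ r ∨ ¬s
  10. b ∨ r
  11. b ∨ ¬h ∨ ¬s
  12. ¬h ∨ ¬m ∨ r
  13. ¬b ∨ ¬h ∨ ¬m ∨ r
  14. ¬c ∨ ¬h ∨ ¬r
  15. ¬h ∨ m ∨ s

Set h = False.
Set c = True.
  then (¬c ∨ h ∨ s) forces s = True.
Set r = False.
  then (b ∨ r) forces b = True.
Set m = False.
All clauses satisfied.

h: False; c: True; r: False; s: True; m: False; b: True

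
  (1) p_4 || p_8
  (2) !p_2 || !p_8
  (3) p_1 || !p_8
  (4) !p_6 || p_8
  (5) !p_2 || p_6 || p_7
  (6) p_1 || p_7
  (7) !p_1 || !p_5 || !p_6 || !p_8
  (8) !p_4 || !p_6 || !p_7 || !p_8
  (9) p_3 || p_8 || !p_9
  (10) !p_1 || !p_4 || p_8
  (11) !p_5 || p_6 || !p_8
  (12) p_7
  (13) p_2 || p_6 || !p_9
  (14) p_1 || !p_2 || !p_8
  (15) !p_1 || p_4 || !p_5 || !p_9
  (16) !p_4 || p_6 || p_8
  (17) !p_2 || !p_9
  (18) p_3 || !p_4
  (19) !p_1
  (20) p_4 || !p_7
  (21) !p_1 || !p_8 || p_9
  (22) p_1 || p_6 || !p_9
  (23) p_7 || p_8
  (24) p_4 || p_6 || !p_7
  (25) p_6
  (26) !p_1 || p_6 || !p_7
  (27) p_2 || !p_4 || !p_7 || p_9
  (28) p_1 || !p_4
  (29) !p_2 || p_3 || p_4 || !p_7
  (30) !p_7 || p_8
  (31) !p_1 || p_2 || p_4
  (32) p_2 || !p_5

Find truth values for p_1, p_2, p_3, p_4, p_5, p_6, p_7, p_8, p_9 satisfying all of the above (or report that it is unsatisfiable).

Case p_1 = True:
  Clause (!p_1) is falsified — contradiction.
Case p_1 = False:
  (p_1 || !p_8) forces p_8 = False.
  (p_4 || p_8) forces p_4 = True.
  Clause (p_1 || !p_4) is falsified — contradiction.
Both cases fail, so the formula is unsatisfiable.

Unsatisfiable — no assignment works.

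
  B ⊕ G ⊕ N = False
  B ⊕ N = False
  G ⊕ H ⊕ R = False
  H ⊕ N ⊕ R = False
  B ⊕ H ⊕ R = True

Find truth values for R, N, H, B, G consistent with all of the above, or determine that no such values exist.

Adding constraints 2, 4, 5 mod 2: every variable appears an even number of times on the left, so the left side is 0.
But the right sides sum to 1 (mod 2). 0 ≠ 1 — the system is inconsistent.

Unsatisfiable — no assignment works.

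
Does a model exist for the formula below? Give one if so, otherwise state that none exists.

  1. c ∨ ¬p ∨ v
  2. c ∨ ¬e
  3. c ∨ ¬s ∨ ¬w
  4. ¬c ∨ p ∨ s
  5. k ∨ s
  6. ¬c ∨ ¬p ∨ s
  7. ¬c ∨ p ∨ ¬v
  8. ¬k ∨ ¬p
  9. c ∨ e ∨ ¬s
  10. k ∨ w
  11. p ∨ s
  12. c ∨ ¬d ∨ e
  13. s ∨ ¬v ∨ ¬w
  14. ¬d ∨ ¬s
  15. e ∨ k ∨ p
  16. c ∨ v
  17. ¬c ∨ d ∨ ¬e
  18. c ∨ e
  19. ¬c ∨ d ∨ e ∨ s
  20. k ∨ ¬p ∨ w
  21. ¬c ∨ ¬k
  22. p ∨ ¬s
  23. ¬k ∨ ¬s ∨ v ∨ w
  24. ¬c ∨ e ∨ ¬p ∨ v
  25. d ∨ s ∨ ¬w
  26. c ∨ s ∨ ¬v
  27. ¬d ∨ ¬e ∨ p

v=T, c=T, s=T, e=F, w=T, k=F, d=F, p=T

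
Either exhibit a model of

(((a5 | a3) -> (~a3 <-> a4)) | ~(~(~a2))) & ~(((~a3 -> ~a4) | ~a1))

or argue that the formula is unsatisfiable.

a1=T, a2=F, a3=F, a4=T, a5=F

  ((a5 | a3) -> (~a3 <-> a4)) | ~(~(~a2)) = True
    (a5 | a3) -> (~a3 <-> a4) = True
      a5 | a3 = False
      ~a3 <-> a4 = True
        ~a3 = True
    ~(~(~a2)) = True
      ~(~a2) = False
        ~a2 = True
  ~(((~a3 -> ~a4) | ~a1)) = True
    (~a3 -> ~a4) | ~a1 = False
      ~a3 -> ~a4 = False
        ~a3 = True
        ~a4 = False
      ~a1 = False
Both conjuncts True, so the formula holds.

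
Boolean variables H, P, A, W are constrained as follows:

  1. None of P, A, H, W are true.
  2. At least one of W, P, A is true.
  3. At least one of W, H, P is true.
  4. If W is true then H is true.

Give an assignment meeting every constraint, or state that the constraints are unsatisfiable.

Unsatisfiable

Case W = True:
  Constraint (1) is violated (W=T) — contradiction.
Case W = False:
  (1) forces P = False.
  (1) forces A = False.
  Constraint (2) is violated (W=F, P=F, A=F) — contradiction.
Both cases fail — unsatisfiable.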